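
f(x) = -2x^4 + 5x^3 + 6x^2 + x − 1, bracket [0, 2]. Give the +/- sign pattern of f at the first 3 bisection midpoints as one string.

x = 1 gives f = 9, positive; keep [0, 1]
x = 0.5 gives f = 1.5, positive; keep [0, 0.5]
x = 0.25 gives f = -0.304688, negative; keep [0.25, 0.5]

++-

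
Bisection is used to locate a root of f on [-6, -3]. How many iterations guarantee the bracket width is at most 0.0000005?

23

Width after n steps is 3/2^n. Need 2^n ≥ 3/0.0000005 = 6000000.
2^22 = 4194304 < 6000000 ≤ 2^23 = 8388608, so n = 23.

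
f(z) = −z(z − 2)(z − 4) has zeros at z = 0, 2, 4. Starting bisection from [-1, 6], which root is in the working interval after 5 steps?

midpoint 2.5: f = 1.875 > 0 → [2.5, 6]
midpoint 4.25: f = -2.390625 < 0 → [2.5, 4.25]
midpoint 3.375: f = 2.900391 > 0 → [3.375, 4.25]
midpoint 3.8125: f = 1.2957 > 0 → [3.8125, 4.25]
midpoint 4.03125: f = -0.2559 < 0 → [3.8125, 4.03125]

4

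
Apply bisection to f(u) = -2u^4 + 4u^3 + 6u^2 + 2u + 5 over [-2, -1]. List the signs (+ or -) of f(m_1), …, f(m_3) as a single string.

f(-1.5) = -8.125 < 0, so the root lies in [-1.5, -1]
f(-1.25) = -0.820312 < 0, so the root lies in [-1.25, -1]
f(-1.125) = 1.444824 > 0, so the root lies in [-1.25, -1.125]

--+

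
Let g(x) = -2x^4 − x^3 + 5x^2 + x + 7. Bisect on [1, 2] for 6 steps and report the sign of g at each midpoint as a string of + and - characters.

+-++++

x = 1.5 gives g = 6.25, positive; keep [1.5, 2]
x = 1.75 gives g = -0.054688, negative; keep [1.5, 1.75]
x = 1.625 gives g = 3.591309, positive; keep [1.625, 1.75]
x = 1.6875 gives g = 1.9021, positive; keep [1.6875, 1.75]
x = 1.71875 gives g = 0.9585, positive; keep [1.71875, 1.75]
x = 1.734375 gives g = 0.4608, positive; keep [1.734375, 1.75]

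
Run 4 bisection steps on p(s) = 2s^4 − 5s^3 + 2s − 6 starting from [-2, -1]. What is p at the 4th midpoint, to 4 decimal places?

0.4212

m = -1.5, p(m) = 18 (+); new bracket [-1.5, -1]
m = -1.25, p(m) = 6.148438 (+); new bracket [-1.25, -1]
m = -1.125, p(m) = 2.072754 (+); new bracket [-1.125, -1]
m = -1.0625, p(m) = 0.4212 (+); new bracket [-1.0625, -1]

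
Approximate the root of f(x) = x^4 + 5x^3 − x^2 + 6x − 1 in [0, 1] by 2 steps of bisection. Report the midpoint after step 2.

f(0.5) = 2.4375 > 0, so the root lies in [0, 0.5]
f(0.25) = 0.519531 > 0, so the root lies in [0, 0.25]

0.25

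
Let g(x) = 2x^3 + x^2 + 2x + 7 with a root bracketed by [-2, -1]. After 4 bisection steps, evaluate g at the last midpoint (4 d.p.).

0.2505

m = -1.5, g(m) = -0.5 (−); new bracket [-1.5, -1]
m = -1.25, g(m) = 2.15625 (+); new bracket [-1.5, -1.25]
m = -1.375, g(m) = 0.941406 (+); new bracket [-1.5, -1.375]
m = -1.4375, g(m) = 0.2505 (+); new bracket [-1.5, -1.4375]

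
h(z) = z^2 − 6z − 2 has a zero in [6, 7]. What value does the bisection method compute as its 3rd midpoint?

m = 6.5, h(m) = 1.25 (+); new bracket [6, 6.5]
m = 6.25, h(m) = -0.4375 (−); new bracket [6.25, 6.5]
m = 6.375, h(m) = 0.390625 (+); new bracket [6.25, 6.375]

6.375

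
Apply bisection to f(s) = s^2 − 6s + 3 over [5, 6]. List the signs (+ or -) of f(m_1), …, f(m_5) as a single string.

midpoint 5.5: f = 0.25 > 0 → [5, 5.5]
midpoint 5.25: f = -0.9375 < 0 → [5.25, 5.5]
midpoint 5.375: f = -0.359375 < 0 → [5.375, 5.5]
midpoint 5.4375: f = -0.0586 < 0 → [5.4375, 5.5]
midpoint 5.46875: f = 0.0947 > 0 → [5.4375, 5.46875]

+---+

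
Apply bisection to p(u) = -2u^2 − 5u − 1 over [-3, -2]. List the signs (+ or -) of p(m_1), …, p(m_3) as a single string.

p(-2.5) = -1 < 0, so the root lies in [-2.5, -2]
p(-2.25) = 0.125 > 0, so the root lies in [-2.5, -2.25]
p(-2.375) = -0.40625 < 0, so the root lies in [-2.375, -2.25]

-+-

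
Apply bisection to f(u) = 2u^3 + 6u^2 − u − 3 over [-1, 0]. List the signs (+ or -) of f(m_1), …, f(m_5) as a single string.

midpoint -0.5: f = -1.25 < 0 → [-1, -0.5]
midpoint -0.75: f = 0.28125 > 0 → [-0.75, -0.5]
midpoint -0.625: f = -0.519531 < 0 → [-0.75, -0.625]
midpoint -0.6875: f = -0.1265 < 0 → [-0.75, -0.6875]
midpoint -0.71875: f = 0.0757 > 0 → [-0.71875, -0.6875]

-+--+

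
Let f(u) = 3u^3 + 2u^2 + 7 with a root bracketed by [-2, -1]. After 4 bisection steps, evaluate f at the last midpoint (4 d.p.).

0.4387

u = -1.5 gives f = 1.375, positive; keep [-2, -1.5]
u = -1.75 gives f = -2.953125, negative; keep [-1.75, -1.5]
u = -1.625 gives f = -0.591797, negative; keep [-1.625, -1.5]
u = -1.5625 gives f = 0.4387, positive; keep [-1.625, -1.5625]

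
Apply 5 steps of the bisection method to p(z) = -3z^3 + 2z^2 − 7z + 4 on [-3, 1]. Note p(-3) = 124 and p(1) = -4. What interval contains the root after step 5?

p(-1) = 16 > 0, so the root lies in [-1, 1]
p(0) = 4 > 0, so the root lies in [0, 1]
p(0.5) = 0.625 > 0, so the root lies in [0.5, 1]
p(0.75) = -1.3906 < 0, so the root lies in [0.5, 0.75]
p(0.625) = -0.3262 < 0, so the root lies in [0.5, 0.625]

[0.5, 0.625]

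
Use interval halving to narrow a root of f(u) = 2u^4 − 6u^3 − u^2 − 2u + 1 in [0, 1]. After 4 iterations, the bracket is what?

midpoint 0.5: f = -0.875 < 0 → [0, 0.5]
midpoint 0.25: f = 0.351562 > 0 → [0.25, 0.5]
midpoint 0.375: f = -0.16748 < 0 → [0.25, 0.375]
midpoint 0.3125: f = 0.1133 > 0 → [0.3125, 0.375]

[0.3125, 0.375]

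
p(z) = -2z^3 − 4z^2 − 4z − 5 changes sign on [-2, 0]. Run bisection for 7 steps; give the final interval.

p(-1) = -3 < 0, so the root lies in [-2, -1]
p(-1.5) = -1.25 < 0, so the root lies in [-2, -1.5]
p(-1.75) = 0.46875 > 0, so the root lies in [-1.75, -1.5]
p(-1.625) = -0.4805 < 0, so the root lies in [-1.75, -1.625]
p(-1.6875) = -0.0298 < 0, so the root lies in [-1.75, -1.6875]
p(-1.71875) = 0.2133 > 0, so the root lies in [-1.71875, -1.6875]
p(-1.703125) = 0.0902 > 0, so the root lies in [-1.703125, -1.6875]

[-1.703125, -1.6875]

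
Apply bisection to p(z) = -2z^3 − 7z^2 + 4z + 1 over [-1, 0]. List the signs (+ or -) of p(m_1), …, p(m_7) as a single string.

--++---

z = -0.5 gives p = -2.5, negative; keep [-0.5, 0]
z = -0.25 gives p = -0.40625, negative; keep [-0.25, 0]
z = -0.125 gives p = 0.394531, positive; keep [-0.25, -0.125]
z = -0.1875 gives p = 0.0171, positive; keep [-0.25, -0.1875]
z = -0.21875 gives p = -0.189, negative; keep [-0.21875, -0.1875]
z = -0.203125 gives p = -0.0846, negative; keep [-0.203125, -0.1875]
z = -0.1953125 gives p = -0.0334, negative; keep [-0.1953125, -0.1875]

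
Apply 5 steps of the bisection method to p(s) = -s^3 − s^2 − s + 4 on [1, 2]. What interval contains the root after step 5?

[1.125, 1.15625]

m = 1.5, p(m) = -3.125 (−); new bracket [1, 1.5]
m = 1.25, p(m) = -0.765625 (−); new bracket [1, 1.25]
m = 1.125, p(m) = 0.185547 (+); new bracket [1.125, 1.25]
m = 1.1875, p(m) = -0.2722 (−); new bracket [1.125, 1.1875]
m = 1.15625, p(m) = -0.039 (−); new bracket [1.125, 1.15625]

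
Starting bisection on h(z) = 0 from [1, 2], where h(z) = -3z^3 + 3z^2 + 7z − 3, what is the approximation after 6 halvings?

midpoint 1.5: h = 4.125 > 0 → [1.5, 2]
midpoint 1.75: h = 2.359375 > 0 → [1.75, 2]
midpoint 1.875: h = 0.896484 > 0 → [1.875, 2]
midpoint 1.9375: h = 0.0046 > 0 → [1.9375, 2]
midpoint 1.96875: h = -0.4833 < 0 → [1.9375, 1.96875]
midpoint 1.953125: h = -0.2358 < 0 → [1.9375, 1.953125]

1.953125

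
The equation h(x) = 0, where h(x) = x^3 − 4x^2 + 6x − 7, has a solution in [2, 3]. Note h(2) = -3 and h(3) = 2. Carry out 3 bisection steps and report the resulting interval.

m = 2.5, h(m) = -1.375 (−); new bracket [2.5, 3]
m = 2.75, h(m) = 0.046875 (+); new bracket [2.5, 2.75]
m = 2.625, h(m) = -0.724609 (−); new bracket [2.625, 2.75]

[2.625, 2.75]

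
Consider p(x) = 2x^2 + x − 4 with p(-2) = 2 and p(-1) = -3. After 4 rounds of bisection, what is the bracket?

midpoint -1.5: p = -1 < 0 → [-2, -1.5]
midpoint -1.75: p = 0.375 > 0 → [-1.75, -1.5]
midpoint -1.625: p = -0.34375 < 0 → [-1.75, -1.625]
midpoint -1.6875: p = 0.0078 > 0 → [-1.6875, -1.625]

[-1.6875, -1.625]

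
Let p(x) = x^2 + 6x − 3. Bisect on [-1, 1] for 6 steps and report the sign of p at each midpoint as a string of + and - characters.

m = 0, p(m) = -3 (−); new bracket [0, 1]
m = 0.5, p(m) = 0.25 (+); new bracket [0, 0.5]
m = 0.25, p(m) = -1.4375 (−); new bracket [0.25, 0.5]
m = 0.375, p(m) = -0.6094 (−); new bracket [0.375, 0.5]
m = 0.4375, p(m) = -0.1836 (−); new bracket [0.4375, 0.5]
m = 0.46875, p(m) = 0.0322 (+); new bracket [0.4375, 0.46875]

-+---+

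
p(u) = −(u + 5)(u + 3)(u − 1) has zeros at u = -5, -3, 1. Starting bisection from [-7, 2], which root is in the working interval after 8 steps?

u = -2.5 gives p = 4.375, positive; keep [-2.5, 2]
u = -0.25 gives p = 16.328125, positive; keep [-0.25, 2]
u = 0.875 gives p = 2.845703, positive; keep [0.875, 2]
u = 1.4375 gives p = -12.4978, negative; keep [0.875, 1.4375]
u = 1.15625 gives p = -3.998, negative; keep [0.875, 1.15625]
u = 1.015625 gives p = -0.3774, negative; keep [0.875, 1.015625]
u = 0.9453125 gives p = 1.2828, positive; keep [0.9453125, 1.015625]
u = 0.98046875 gives p = 0.4649, positive; keep [0.98046875, 1.015625]

1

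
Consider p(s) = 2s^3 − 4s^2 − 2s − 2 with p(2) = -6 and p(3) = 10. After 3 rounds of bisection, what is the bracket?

m = 2.5, p(m) = -0.75 (−); new bracket [2.5, 3]
m = 2.75, p(m) = 3.84375 (+); new bracket [2.5, 2.75]
m = 2.625, p(m) = 1.363281 (+); new bracket [2.5, 2.625]

[2.5, 2.625]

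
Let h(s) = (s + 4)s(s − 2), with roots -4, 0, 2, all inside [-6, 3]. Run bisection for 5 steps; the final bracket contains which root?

-4

h(-1.5) = 13.125 > 0, so the root lies in [-6, -1.5]
h(-3.75) = 5.390625 > 0, so the root lies in [-6, -3.75]
h(-4.875) = -29.326172 < 0, so the root lies in [-4.875, -3.75]
h(-4.3125) = -8.5071 < 0, so the root lies in [-4.3125, -3.75]
h(-4.03125) = -0.7598 < 0, so the root lies in [-4.03125, -3.75]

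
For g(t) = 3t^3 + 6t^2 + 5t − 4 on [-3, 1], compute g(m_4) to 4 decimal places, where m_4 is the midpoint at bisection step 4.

-2.3281

g(-1) = -6 < 0, so the root lies in [-1, 1]
g(0) = -4 < 0, so the root lies in [0, 1]
g(0.5) = 0.375 > 0, so the root lies in [0, 0.5]
g(0.25) = -2.3281 < 0, so the root lies in [0.25, 0.5]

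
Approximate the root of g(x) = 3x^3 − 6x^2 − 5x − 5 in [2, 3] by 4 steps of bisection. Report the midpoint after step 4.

2.8125

midpoint 2.5: g = -8.125 < 0 → [2.5, 3]
midpoint 2.75: g = -1.734375 < 0 → [2.75, 3]
midpoint 2.875: g = 2.322266 > 0 → [2.75, 2.875]
midpoint 2.8125: g = 0.2185 > 0 → [2.75, 2.8125]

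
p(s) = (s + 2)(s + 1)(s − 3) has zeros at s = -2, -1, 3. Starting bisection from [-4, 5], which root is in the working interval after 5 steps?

midpoint 0.5: p = -9.375 < 0 → [0.5, 5]
midpoint 2.75: p = -4.453125 < 0 → [2.75, 5]
midpoint 3.875: p = 25.060547 > 0 → [2.75, 3.875]
midpoint 3.3125: p = 7.1594 > 0 → [2.75, 3.3125]
midpoint 3.03125: p = 0.6338 > 0 → [2.75, 3.03125]

3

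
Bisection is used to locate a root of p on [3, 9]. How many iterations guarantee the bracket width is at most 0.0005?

14

Width after n steps is 6/2^n. Need 2^n ≥ 6/0.0005 = 12000.
2^13 = 8192 < 12000 ≤ 2^14 = 16384, so n = 14.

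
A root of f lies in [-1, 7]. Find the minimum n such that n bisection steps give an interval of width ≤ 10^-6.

23

Width after n steps is 8/2^n. Need 2^n ≥ 8/10^-6 = 8000000.
2^22 = 4194304 < 8000000 ≤ 2^23 = 8388608, so n = 23.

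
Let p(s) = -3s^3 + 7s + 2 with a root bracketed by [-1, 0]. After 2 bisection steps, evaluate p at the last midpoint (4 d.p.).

0.2969

p(-0.5) = -1.125 < 0, so the root lies in [-0.5, 0]
p(-0.25) = 0.296875 > 0, so the root lies in [-0.5, -0.25]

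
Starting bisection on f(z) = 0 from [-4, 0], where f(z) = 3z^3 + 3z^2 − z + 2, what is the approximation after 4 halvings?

-1.75

f(-2) = -8 < 0, so the root lies in [-2, 0]
f(-1) = 3 > 0, so the root lies in [-2, -1]
f(-1.5) = 0.125 > 0, so the root lies in [-2, -1.5]
f(-1.75) = -3.1406 < 0, so the root lies in [-1.75, -1.5]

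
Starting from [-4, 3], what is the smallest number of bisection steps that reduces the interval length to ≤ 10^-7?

27

Width after n steps is 7/2^n. Need 2^n ≥ 7/10^-7 = 70000000.
2^26 = 67108864 < 70000000 ≤ 2^27 = 134217728, so n = 27.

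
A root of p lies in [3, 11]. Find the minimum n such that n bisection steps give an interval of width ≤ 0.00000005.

28

Width after n steps is 8/2^n. Need 2^n ≥ 8/0.00000005 = 160000000.
2^27 = 134217728 < 160000000 ≤ 2^28 = 268435456, so n = 28.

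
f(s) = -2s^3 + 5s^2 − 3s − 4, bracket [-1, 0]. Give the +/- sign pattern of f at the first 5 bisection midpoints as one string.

-++--

s = -0.5 gives f = -1, negative; keep [-1, -0.5]
s = -0.75 gives f = 1.90625, positive; keep [-0.75, -0.5]
s = -0.625 gives f = 0.316406, positive; keep [-0.625, -0.5]
s = -0.5625 gives f = -0.3745, negative; keep [-0.625, -0.5625]
s = -0.59375 gives f = -0.0374, negative; keep [-0.625, -0.59375]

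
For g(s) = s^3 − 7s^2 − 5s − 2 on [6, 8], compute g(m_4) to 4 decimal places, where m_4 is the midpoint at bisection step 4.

-3.7871

g(7) = -37 < 0, so the root lies in [7, 8]
g(7.5) = -11.375 < 0, so the root lies in [7.5, 8]
g(7.75) = 4.296875 > 0, so the root lies in [7.5, 7.75]
g(7.625) = -3.7871 < 0, so the root lies in [7.625, 7.75]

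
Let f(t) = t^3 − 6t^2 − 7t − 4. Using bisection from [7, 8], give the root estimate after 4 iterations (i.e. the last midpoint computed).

7.0625

m = 7.5, f(m) = 27.875 (+); new bracket [7, 7.5]
m = 7.25, f(m) = 10.953125 (+); new bracket [7, 7.25]
m = 7.125, f(m) = 3.236328 (+); new bracket [7, 7.125]
m = 7.0625, f(m) = -0.4412 (−); new bracket [7.0625, 7.125]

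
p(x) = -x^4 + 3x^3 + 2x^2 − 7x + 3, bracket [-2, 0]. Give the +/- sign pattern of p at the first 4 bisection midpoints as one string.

++--

x = -1 gives p = 8, positive; keep [-2, -1]
x = -1.5 gives p = 2.8125, positive; keep [-2, -1.5]
x = -1.75 gives p = -4.082031, negative; keep [-1.75, -1.5]
x = -1.625 gives p = -0.1897, negative; keep [-1.625, -1.5]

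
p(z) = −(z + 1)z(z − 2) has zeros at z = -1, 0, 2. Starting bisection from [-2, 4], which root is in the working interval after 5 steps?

2

z = 1 gives p = 2, positive; keep [1, 4]
z = 2.5 gives p = -4.375, negative; keep [1, 2.5]
z = 1.75 gives p = 1.203125, positive; keep [1.75, 2.5]
z = 2.125 gives p = -0.8301, negative; keep [1.75, 2.125]
z = 1.9375 gives p = 0.3557, positive; keep [1.9375, 2.125]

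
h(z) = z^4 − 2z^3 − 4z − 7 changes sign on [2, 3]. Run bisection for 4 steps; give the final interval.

midpoint 2.5: h = -9.1875 < 0 → [2.5, 3]
midpoint 2.75: h = -2.402344 < 0 → [2.75, 3]
midpoint 2.875: h = 2.293213 > 0 → [2.75, 2.875]
midpoint 2.8125: h = -0.1741 < 0 → [2.8125, 2.875]

[2.8125, 2.875]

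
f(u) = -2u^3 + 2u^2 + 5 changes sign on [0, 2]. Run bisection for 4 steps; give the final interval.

u = 1 gives f = 5, positive; keep [1, 2]
u = 1.5 gives f = 2.75, positive; keep [1.5, 2]
u = 1.75 gives f = 0.40625, positive; keep [1.75, 2]
u = 1.875 gives f = -1.1523, negative; keep [1.75, 1.875]

[1.75, 1.875]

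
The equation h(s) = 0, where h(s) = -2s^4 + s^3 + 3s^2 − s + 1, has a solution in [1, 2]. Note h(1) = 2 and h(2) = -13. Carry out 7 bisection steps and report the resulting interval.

[1.453125, 1.4609375]

s = 1.5 gives h = -0.5, negative; keep [1, 1.5]
s = 1.25 gives h = 1.507812, positive; keep [1.25, 1.5]
s = 1.375 gives h = 0.747559, positive; keep [1.375, 1.5]
s = 1.4375 gives h = 0.1921, positive; keep [1.4375, 1.5]
s = 1.46875 gives h = -0.1359, negative; keep [1.4375, 1.46875]
s = 1.453125 gives h = 0.0325, positive; keep [1.453125, 1.46875]
s = 1.4609375 gives h = -0.0506, negative; keep [1.453125, 1.4609375]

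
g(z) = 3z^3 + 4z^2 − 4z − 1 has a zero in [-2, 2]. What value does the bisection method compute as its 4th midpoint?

0.75

g(0) = -1 < 0, so the root lies in [0, 2]
g(1) = 2 > 0, so the root lies in [0, 1]
g(0.5) = -1.625 < 0, so the root lies in [0.5, 1]
g(0.75) = -0.4844 < 0, so the root lies in [0.75, 1]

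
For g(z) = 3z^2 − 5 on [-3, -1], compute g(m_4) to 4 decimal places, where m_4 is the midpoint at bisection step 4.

midpoint -2: g = 7 > 0 → [-2, -1]
midpoint -1.5: g = 1.75 > 0 → [-1.5, -1]
midpoint -1.25: g = -0.3125 < 0 → [-1.5, -1.25]
midpoint -1.375: g = 0.6719 > 0 → [-1.375, -1.25]

0.6719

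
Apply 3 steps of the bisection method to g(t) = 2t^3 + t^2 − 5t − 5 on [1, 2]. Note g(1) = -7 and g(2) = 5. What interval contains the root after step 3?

t = 1.5 gives g = -3.5, negative; keep [1.5, 2]
t = 1.75 gives g = 0.03125, positive; keep [1.5, 1.75]
t = 1.625 gives g = -1.902344, negative; keep [1.625, 1.75]

[1.625, 1.75]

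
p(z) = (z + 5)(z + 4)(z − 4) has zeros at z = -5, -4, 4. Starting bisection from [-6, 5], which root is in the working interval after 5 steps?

z = -0.5 gives p = -70.875, negative; keep [-0.5, 5]
z = 2.25 gives p = -79.296875, negative; keep [2.25, 5]
z = 3.625 gives p = -24.662109, negative; keep [3.625, 5]
z = 4.3125 gives p = 24.1907, positive; keep [3.625, 4.3125]
z = 3.96875 gives p = -2.2334, negative; keep [3.96875, 4.3125]

4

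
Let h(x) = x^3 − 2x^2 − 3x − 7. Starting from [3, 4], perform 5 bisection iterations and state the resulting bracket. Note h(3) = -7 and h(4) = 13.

[3.4375, 3.46875]

m = 3.5, h(m) = 0.875 (+); new bracket [3, 3.5]
m = 3.25, h(m) = -3.546875 (−); new bracket [3.25, 3.5]
m = 3.375, h(m) = -1.462891 (−); new bracket [3.375, 3.5]
m = 3.4375, h(m) = -0.3264 (−); new bracket [3.4375, 3.5]
m = 3.46875, h(m) = 0.2661 (+); new bracket [3.4375, 3.46875]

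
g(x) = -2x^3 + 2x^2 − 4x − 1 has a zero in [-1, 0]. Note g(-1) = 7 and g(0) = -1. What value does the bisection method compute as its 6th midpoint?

x = -0.5 gives g = 1.75, positive; keep [-0.5, 0]
x = -0.25 gives g = 0.15625, positive; keep [-0.25, 0]
x = -0.125 gives g = -0.464844, negative; keep [-0.25, -0.125]
x = -0.1875 gives g = -0.1665, negative; keep [-0.25, -0.1875]
x = -0.21875 gives g = -0.0084, negative; keep [-0.25, -0.21875]
x = -0.234375 gives g = 0.0731, positive; keep [-0.234375, -0.21875]

-0.234375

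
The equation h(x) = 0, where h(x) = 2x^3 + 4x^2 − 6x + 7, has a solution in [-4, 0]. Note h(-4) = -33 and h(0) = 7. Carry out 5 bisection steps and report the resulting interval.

[-3.375, -3.25]

x = -2 gives h = 19, positive; keep [-4, -2]
x = -3 gives h = 7, positive; keep [-4, -3]
x = -3.5 gives h = -8.75, negative; keep [-3.5, -3]
x = -3.25 gives h = 0.0938, positive; keep [-3.5, -3.25]
x = -3.375 gives h = -4.0742, negative; keep [-3.375, -3.25]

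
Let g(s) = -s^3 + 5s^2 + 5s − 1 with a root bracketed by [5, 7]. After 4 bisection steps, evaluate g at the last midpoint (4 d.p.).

g(6) = -7 < 0, so the root lies in [5, 6]
g(5.5) = 11.375 > 0, so the root lies in [5.5, 6]
g(5.75) = 2.953125 > 0, so the root lies in [5.75, 6]
g(5.875) = -1.8262 < 0, so the root lies in [5.75, 5.875]

-1.8262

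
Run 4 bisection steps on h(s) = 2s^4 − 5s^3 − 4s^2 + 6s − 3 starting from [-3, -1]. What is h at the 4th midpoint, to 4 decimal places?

midpoint -2: h = 41 > 0 → [-2, -1]
midpoint -1.5: h = 6 > 0 → [-1.5, -1]
midpoint -1.25: h = -2.101562 < 0 → [-1.5, -1.25]
midpoint -1.375: h = 1.3345 > 0 → [-1.375, -1.25]

1.3345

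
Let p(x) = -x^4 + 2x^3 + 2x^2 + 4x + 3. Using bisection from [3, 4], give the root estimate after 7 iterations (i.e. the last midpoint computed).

midpoint 3.5: p = -22.8125 < 0 → [3, 3.5]
midpoint 3.25: p = -5.785156 < 0 → [3, 3.25]
midpoint 3.125: p = 0.698975 > 0 → [3.125, 3.25]
midpoint 3.1875: p = -2.3875 < 0 → [3.125, 3.1875]
midpoint 3.15625: p = -0.8063 < 0 → [3.125, 3.15625]
midpoint 3.140625: p = -0.0443 < 0 → [3.125, 3.140625]
midpoint 3.1328125: p = 0.3297 > 0 → [3.1328125, 3.140625]

3.1328125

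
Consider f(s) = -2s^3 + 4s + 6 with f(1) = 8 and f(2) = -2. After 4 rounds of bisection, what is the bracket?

s = 1.5 gives f = 5.25, positive; keep [1.5, 2]
s = 1.75 gives f = 2.28125, positive; keep [1.75, 2]
s = 1.875 gives f = 0.316406, positive; keep [1.875, 2]
s = 1.9375 gives f = -0.7964, negative; keep [1.875, 1.9375]

[1.875, 1.9375]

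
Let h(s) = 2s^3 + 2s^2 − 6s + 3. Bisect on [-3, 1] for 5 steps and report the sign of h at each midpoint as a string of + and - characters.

++-++

s = -1 gives h = 9, positive; keep [-3, -1]
s = -2 gives h = 7, positive; keep [-3, -2]
s = -2.5 gives h = -0.75, negative; keep [-2.5, -2]
s = -2.25 gives h = 3.8438, positive; keep [-2.5, -2.25]
s = -2.375 gives h = 1.7383, positive; keep [-2.5, -2.375]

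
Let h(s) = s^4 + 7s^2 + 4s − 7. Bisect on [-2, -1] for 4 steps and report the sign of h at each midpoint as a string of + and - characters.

++-+

h(-1.5) = 7.8125 > 0, so the root lies in [-1.5, -1]
h(-1.25) = 1.378906 > 0, so the root lies in [-1.25, -1]
h(-1.125) = -1.038818 < 0, so the root lies in [-1.25, -1.125]
h(-1.1875) = 0.1096 > 0, so the root lies in [-1.1875, -1.125]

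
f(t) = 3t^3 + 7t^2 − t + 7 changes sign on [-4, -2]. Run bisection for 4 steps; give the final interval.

m = -3, f(m) = -8 (−); new bracket [-3, -2]
m = -2.5, f(m) = 6.375 (+); new bracket [-3, -2.5]
m = -2.75, f(m) = 0.296875 (+); new bracket [-3, -2.75]
m = -2.875, f(m) = -3.5566 (−); new bracket [-2.875, -2.75]

[-2.875, -2.75]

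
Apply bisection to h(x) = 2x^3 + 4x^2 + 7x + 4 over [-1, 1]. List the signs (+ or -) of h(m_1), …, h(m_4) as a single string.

+++-

x = 0 gives h = 4, positive; keep [-1, 0]
x = -0.5 gives h = 1.25, positive; keep [-1, -0.5]
x = -0.75 gives h = 0.15625, positive; keep [-1, -0.75]
x = -0.875 gives h = -0.4023, negative; keep [-0.875, -0.75]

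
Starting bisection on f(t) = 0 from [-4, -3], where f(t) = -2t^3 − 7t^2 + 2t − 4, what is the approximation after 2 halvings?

-3.75

m = -3.5, f(m) = -11 (−); new bracket [-4, -3.5]
m = -3.75, f(m) = -4.46875 (−); new bracket [-4, -3.75]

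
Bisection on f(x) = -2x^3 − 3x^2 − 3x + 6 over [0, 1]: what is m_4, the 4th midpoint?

f(0.5) = 3.5 > 0, so the root lies in [0.5, 1]
f(0.75) = 1.21875 > 0, so the root lies in [0.75, 1]
f(0.875) = -0.261719 < 0, so the root lies in [0.75, 0.875]
f(0.8125) = 0.5093 > 0, so the root lies in [0.8125, 0.875]

0.8125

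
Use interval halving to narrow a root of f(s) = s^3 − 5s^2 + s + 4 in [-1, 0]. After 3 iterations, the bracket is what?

midpoint -0.5: f = 2.125 > 0 → [-1, -0.5]
midpoint -0.75: f = 0.015625 > 0 → [-1, -0.75]
midpoint -0.875: f = -1.373047 < 0 → [-0.875, -0.75]

[-0.875, -0.75]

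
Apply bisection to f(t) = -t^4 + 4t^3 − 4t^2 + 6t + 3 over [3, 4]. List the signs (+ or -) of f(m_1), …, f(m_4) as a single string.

-++-

f(3.5) = -3.5625 < 0, so the root lies in [3, 3.5]
f(3.25) = 5.996094 > 0, so the root lies in [3.25, 3.5]
f(3.375) = 1.7146 > 0, so the root lies in [3.375, 3.5]
f(3.4375) = -0.7925 < 0, so the root lies in [3.375, 3.4375]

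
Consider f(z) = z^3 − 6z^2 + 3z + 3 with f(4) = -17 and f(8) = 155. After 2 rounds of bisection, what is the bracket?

z = 6 gives f = 21, positive; keep [4, 6]
z = 5 gives f = -7, negative; keep [5, 6]

[5, 6]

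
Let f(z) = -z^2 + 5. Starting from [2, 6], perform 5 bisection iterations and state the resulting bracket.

midpoint 4: f = -11 < 0 → [2, 4]
midpoint 3: f = -4 < 0 → [2, 3]
midpoint 2.5: f = -1.25 < 0 → [2, 2.5]
midpoint 2.25: f = -0.0625 < 0 → [2, 2.25]
midpoint 2.125: f = 0.4844 > 0 → [2.125, 2.25]

[2.125, 2.25]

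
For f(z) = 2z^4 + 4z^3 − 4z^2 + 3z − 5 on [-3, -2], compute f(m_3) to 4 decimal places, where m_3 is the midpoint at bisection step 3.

f(-2.5) = -21.875 < 0, so the root lies in [-3, -2.5]
f(-2.75) = -12.304688 < 0, so the root lies in [-3, -2.75]
f(-2.875) = -5.101074 < 0, so the root lies in [-3, -2.875]

-5.1011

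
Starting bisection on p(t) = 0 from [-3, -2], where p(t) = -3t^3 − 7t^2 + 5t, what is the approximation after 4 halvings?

t = -2.5 gives p = -9.375, negative; keep [-3, -2.5]
t = -2.75 gives p = -4.296875, negative; keep [-3, -2.75]
t = -2.875 gives p = -0.943359, negative; keep [-3, -2.875]
t = -2.9375 gives p = 0.9524, positive; keep [-2.9375, -2.875]

-2.9375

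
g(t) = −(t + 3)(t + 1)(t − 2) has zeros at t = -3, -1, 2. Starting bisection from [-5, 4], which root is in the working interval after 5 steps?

midpoint -0.5: g = 3.125 > 0 → [-0.5, 4]
midpoint 1.75: g = 3.265625 > 0 → [1.75, 4]
midpoint 2.875: g = -19.919922 < 0 → [1.75, 2.875]
midpoint 2.3125: g = -5.4993 < 0 → [1.75, 2.3125]
midpoint 2.03125: g = -0.4766 < 0 → [1.75, 2.03125]

2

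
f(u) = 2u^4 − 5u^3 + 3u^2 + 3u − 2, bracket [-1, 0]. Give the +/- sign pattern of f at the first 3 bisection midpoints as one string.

-+-

midpoint -0.5: f = -2 < 0 → [-1, -0.5]
midpoint -0.75: f = 0.179688 > 0 → [-0.75, -0.5]
midpoint -0.625: f = -1.177246 < 0 → [-0.75, -0.625]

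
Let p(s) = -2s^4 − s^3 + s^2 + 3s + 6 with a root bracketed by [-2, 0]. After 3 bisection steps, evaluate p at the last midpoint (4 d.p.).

m = -1, p(m) = 3 (+); new bracket [-2, -1]
m = -1.5, p(m) = -3 (−); new bracket [-1.5, -1]
m = -1.25, p(m) = 0.882812 (+); new bracket [-1.5, -1.25]

0.8828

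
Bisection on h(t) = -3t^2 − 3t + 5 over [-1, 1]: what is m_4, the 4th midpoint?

midpoint 0: h = 5 > 0 → [0, 1]
midpoint 0.5: h = 2.75 > 0 → [0.5, 1]
midpoint 0.75: h = 1.0625 > 0 → [0.75, 1]
midpoint 0.875: h = 0.0781 > 0 → [0.875, 1]

0.875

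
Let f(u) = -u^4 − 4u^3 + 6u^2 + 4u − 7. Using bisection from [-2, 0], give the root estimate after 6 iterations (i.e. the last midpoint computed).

-1.09375

u = -1 gives f = -2, negative; keep [-2, -1]
u = -1.5 gives f = 8.9375, positive; keep [-1.5, -1]
u = -1.25 gives f = 2.746094, positive; keep [-1.25, -1]
u = -1.125 gives f = 0.1873, positive; keep [-1.125, -1]
u = -1.0625 gives f = -0.9531, negative; keep [-1.125, -1.0625]
u = -1.09375 gives f = -0.3946, negative; keep [-1.125, -1.09375]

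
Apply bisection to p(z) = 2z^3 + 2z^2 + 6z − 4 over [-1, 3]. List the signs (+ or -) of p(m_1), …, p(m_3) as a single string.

p(1) = 6 > 0, so the root lies in [-1, 1]
p(0) = -4 < 0, so the root lies in [0, 1]
p(0.5) = -0.25 < 0, so the root lies in [0.5, 1]

+--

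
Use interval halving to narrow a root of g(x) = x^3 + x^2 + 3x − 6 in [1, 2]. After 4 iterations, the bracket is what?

[1.0625, 1.125]

g(1.5) = 4.125 > 0, so the root lies in [1, 1.5]
g(1.25) = 1.265625 > 0, so the root lies in [1, 1.25]
g(1.125) = 0.064453 > 0, so the root lies in [1, 1.125]
g(1.0625) = -0.4841 < 0, so the root lies in [1.0625, 1.125]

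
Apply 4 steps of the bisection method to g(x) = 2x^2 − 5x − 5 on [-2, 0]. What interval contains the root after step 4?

midpoint -1: g = 2 > 0 → [-1, 0]
midpoint -0.5: g = -2 < 0 → [-1, -0.5]
midpoint -0.75: g = -0.125 < 0 → [-1, -0.75]
midpoint -0.875: g = 0.9062 > 0 → [-0.875, -0.75]

[-0.875, -0.75]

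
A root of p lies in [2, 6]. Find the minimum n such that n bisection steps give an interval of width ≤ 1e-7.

26

Width after n steps is 4/2^n. Need 2^n ≥ 4/1e-7 = 40000000.
2^25 = 33554432 < 40000000 ≤ 2^26 = 67108864, so n = 26.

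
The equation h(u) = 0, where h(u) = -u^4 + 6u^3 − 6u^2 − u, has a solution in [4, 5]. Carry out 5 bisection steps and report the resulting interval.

m = 4.5, h(m) = 10.6875 (+); new bracket [4.5, 5]
m = 4.75, h(m) = -6.160156 (−); new bracket [4.5, 4.75]
m = 4.625, h(m) = 3.062256 (+); new bracket [4.625, 4.75]
m = 4.6875, h(m) = -1.3401 (−); new bracket [4.625, 4.6875]
m = 4.65625, h(m) = 0.9121 (+); new bracket [4.65625, 4.6875]

[4.65625, 4.6875]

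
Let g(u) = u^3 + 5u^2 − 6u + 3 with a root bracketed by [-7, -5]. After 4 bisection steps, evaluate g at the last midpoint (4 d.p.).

-2.4551

g(-6) = 3 > 0, so the root lies in [-7, -6]
g(-6.5) = -21.375 < 0, so the root lies in [-6.5, -6]
g(-6.25) = -8.328125 < 0, so the root lies in [-6.25, -6]
g(-6.125) = -2.4551 < 0, so the root lies in [-6.125, -6]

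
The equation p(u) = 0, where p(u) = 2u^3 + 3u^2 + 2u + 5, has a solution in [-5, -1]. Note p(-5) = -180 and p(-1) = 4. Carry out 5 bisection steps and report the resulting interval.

[-1.75, -1.625]

midpoint -3: p = -28 < 0 → [-3, -1]
midpoint -2: p = -3 < 0 → [-2, -1]
midpoint -1.5: p = 2 > 0 → [-2, -1.5]
midpoint -1.75: p = -0.0312 < 0 → [-1.75, -1.5]
midpoint -1.625: p = 1.0898 > 0 → [-1.75, -1.625]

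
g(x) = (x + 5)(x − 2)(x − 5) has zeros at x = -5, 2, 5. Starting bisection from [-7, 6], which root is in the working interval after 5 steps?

-5

g(-0.5) = 61.875 > 0, so the root lies in [-7, -0.5]
g(-3.75) = 62.890625 > 0, so the root lies in [-7, -3.75]
g(-5.375) = -28.693359 < 0, so the root lies in [-5.375, -3.75]
g(-4.5625) = 27.4548 > 0, so the root lies in [-5.375, -4.5625]
g(-4.96875) = 2.1709 > 0, so the root lies in [-5.375, -4.96875]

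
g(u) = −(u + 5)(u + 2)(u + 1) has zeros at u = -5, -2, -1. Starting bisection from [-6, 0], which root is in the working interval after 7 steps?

g(-3) = -4 < 0, so the root lies in [-6, -3]
g(-4.5) = -4.375 < 0, so the root lies in [-6, -4.5]
g(-5.25) = 3.453125 > 0, so the root lies in [-5.25, -4.5]
g(-4.875) = -1.3926 < 0, so the root lies in [-5.25, -4.875]
g(-5.0625) = 0.7776 > 0, so the root lies in [-5.0625, -4.875]
g(-4.96875) = -0.3682 < 0, so the root lies in [-5.0625, -4.96875]
g(-5.015625) = 0.1892 > 0, so the root lies in [-5.015625, -4.96875]

-5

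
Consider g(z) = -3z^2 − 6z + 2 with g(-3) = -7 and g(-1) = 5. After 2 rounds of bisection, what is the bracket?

[-2.5, -2]

g(-2) = 2 > 0, so the root lies in [-3, -2]
g(-2.5) = -1.75 < 0, so the root lies in [-2.5, -2]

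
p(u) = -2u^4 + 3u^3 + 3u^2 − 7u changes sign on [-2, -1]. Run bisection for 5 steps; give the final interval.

[-1.40625, -1.375]

u = -1.5 gives p = -3, negative; keep [-1.5, -1]
u = -1.25 gives p = 2.695312, positive; keep [-1.5, -1.25]
u = -1.375 gives p = 0.349121, positive; keep [-1.5, -1.375]
u = -1.4375 gives p = -1.1897, negative; keep [-1.4375, -1.375]
u = -1.40625 gives p = -0.3877, negative; keep [-1.40625, -1.375]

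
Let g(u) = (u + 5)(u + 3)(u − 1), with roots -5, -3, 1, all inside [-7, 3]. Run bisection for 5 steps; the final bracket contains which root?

g(-2) = -9 < 0, so the root lies in [-2, 3]
g(0.5) = -9.625 < 0, so the root lies in [0.5, 3]
g(1.75) = 24.046875 > 0, so the root lies in [0.5, 1.75]
g(1.125) = 3.1582 > 0, so the root lies in [0.5, 1.125]
g(0.8125) = -4.155 < 0, so the root lies in [0.8125, 1.125]

1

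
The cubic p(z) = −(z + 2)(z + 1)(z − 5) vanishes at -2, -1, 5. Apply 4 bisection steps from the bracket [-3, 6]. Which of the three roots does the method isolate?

p(1.5) = 30.625 > 0, so the root lies in [1.5, 6]
p(3.75) = 34.140625 > 0, so the root lies in [3.75, 6]
p(4.875) = 5.048828 > 0, so the root lies in [4.875, 6]
p(5.4375) = -20.947 < 0, so the root lies in [4.875, 5.4375]

5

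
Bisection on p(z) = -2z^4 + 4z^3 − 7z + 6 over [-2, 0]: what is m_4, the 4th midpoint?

z = -1 gives p = 7, positive; keep [-2, -1]
z = -1.5 gives p = -7.125, negative; keep [-1.5, -1]
z = -1.25 gives p = 2.054688, positive; keep [-1.5, -1.25]
z = -1.375 gives p = -1.9224, negative; keep [-1.375, -1.25]

-1.375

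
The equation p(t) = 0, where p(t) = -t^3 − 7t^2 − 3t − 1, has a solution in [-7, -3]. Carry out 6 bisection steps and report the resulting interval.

m = -5, p(m) = -36 (−); new bracket [-7, -5]
m = -6, p(m) = -19 (−); new bracket [-7, -6]
m = -6.5, p(m) = -2.625 (−); new bracket [-7, -6.5]
m = -6.75, p(m) = 7.8594 (+); new bracket [-6.75, -6.5]
m = -6.625, p(m) = 2.416 (+); new bracket [-6.625, -6.5]
m = -6.5625, p(m) = -0.1541 (−); new bracket [-6.625, -6.5625]

[-6.625, -6.5625]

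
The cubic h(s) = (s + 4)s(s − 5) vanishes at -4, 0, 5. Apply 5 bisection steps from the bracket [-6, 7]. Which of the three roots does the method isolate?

h(0.5) = -10.125 < 0, so the root lies in [0.5, 7]
h(3.75) = -36.328125 < 0, so the root lies in [3.75, 7]
h(5.375) = 18.896484 > 0, so the root lies in [3.75, 5.375]
h(4.5625) = -17.0916 < 0, so the root lies in [4.5625, 5.375]
h(4.96875) = -1.3926 < 0, so the root lies in [4.96875, 5.375]

5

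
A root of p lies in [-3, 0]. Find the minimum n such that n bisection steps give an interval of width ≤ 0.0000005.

23

Width after n steps is 3/2^n. Need 2^n ≥ 3/0.0000005 = 6000000.
2^22 = 4194304 < 6000000 ≤ 2^23 = 8388608, so n = 23.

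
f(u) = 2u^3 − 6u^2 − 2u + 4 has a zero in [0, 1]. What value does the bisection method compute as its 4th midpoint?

0.6875

m = 0.5, f(m) = 1.75 (+); new bracket [0.5, 1]
m = 0.75, f(m) = -0.03125 (−); new bracket [0.5, 0.75]
m = 0.625, f(m) = 0.894531 (+); new bracket [0.625, 0.75]
m = 0.6875, f(m) = 0.439 (+); new bracket [0.6875, 0.75]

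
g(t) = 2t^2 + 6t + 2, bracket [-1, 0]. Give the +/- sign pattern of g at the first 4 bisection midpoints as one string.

g(-0.5) = -0.5 < 0, so the root lies in [-0.5, 0]
g(-0.25) = 0.625 > 0, so the root lies in [-0.5, -0.25]
g(-0.375) = 0.03125 > 0, so the root lies in [-0.5, -0.375]
g(-0.4375) = -0.2422 < 0, so the root lies in [-0.4375, -0.375]

-++-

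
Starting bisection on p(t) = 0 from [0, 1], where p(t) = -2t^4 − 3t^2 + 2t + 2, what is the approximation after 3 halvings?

0.875

m = 0.5, p(m) = 2.125 (+); new bracket [0.5, 1]
m = 0.75, p(m) = 1.179688 (+); new bracket [0.75, 1]
m = 0.875, p(m) = 0.280762 (+); new bracket [0.875, 1]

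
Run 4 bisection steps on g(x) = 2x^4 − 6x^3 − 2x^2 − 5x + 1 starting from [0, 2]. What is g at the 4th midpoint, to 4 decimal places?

m = 1, g(m) = -10 (−); new bracket [0, 1]
m = 0.5, g(m) = -2.625 (−); new bracket [0, 0.5]
m = 0.25, g(m) = -0.460938 (−); new bracket [0, 0.25]
m = 0.125, g(m) = 0.3325 (+); new bracket [0.125, 0.25]

0.3325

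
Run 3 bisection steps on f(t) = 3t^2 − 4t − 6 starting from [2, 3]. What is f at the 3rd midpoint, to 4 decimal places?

midpoint 2.5: f = 2.75 > 0 → [2, 2.5]
midpoint 2.25: f = 0.1875 > 0 → [2, 2.25]
midpoint 2.125: f = -0.953125 < 0 → [2.125, 2.25]

-0.9531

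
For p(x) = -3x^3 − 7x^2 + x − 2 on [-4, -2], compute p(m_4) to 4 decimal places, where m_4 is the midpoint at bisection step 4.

1.4043

midpoint -3: p = 13 > 0 → [-3, -2]
midpoint -2.5: p = -1.375 < 0 → [-3, -2.5]
midpoint -2.75: p = 4.703125 > 0 → [-2.75, -2.5]
midpoint -2.625: p = 1.4043 > 0 → [-2.625, -2.5]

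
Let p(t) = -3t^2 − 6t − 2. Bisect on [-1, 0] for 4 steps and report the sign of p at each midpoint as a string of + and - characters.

+--+

midpoint -0.5: p = 0.25 > 0 → [-0.5, 0]
midpoint -0.25: p = -0.6875 < 0 → [-0.5, -0.25]
midpoint -0.375: p = -0.171875 < 0 → [-0.5, -0.375]
midpoint -0.4375: p = 0.0508 > 0 → [-0.4375, -0.375]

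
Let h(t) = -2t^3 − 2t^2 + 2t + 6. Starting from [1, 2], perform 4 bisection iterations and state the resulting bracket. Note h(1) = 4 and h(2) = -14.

m = 1.5, h(m) = -2.25 (−); new bracket [1, 1.5]
m = 1.25, h(m) = 1.46875 (+); new bracket [1.25, 1.5]
m = 1.375, h(m) = -0.230469 (−); new bracket [1.25, 1.375]
m = 1.3125, h(m) = 0.6577 (+); new bracket [1.3125, 1.375]

[1.3125, 1.375]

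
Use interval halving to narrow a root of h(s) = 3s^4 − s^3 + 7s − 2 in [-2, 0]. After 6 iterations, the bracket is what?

m = -1, h(m) = -5 (−); new bracket [-2, -1]
m = -1.5, h(m) = 6.0625 (+); new bracket [-1.5, -1]
m = -1.25, h(m) = -1.472656 (−); new bracket [-1.5, -1.25]
m = -1.375, h(m) = 1.698 (+); new bracket [-1.375, -1.25]
m = -1.3125, h(m) = -0.0239 (−); new bracket [-1.375, -1.3125]
m = -1.34375, h(m) = 0.8014 (+); new bracket [-1.34375, -1.3125]

[-1.34375, -1.3125]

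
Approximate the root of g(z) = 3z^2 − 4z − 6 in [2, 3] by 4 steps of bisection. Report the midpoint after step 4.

2.1875

midpoint 2.5: g = 2.75 > 0 → [2, 2.5]
midpoint 2.25: g = 0.1875 > 0 → [2, 2.25]
midpoint 2.125: g = -0.953125 < 0 → [2.125, 2.25]
midpoint 2.1875: g = -0.3945 < 0 → [2.1875, 2.25]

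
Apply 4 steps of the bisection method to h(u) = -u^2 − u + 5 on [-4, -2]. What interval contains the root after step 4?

h(-3) = -1 < 0, so the root lies in [-3, -2]
h(-2.5) = 1.25 > 0, so the root lies in [-3, -2.5]
h(-2.75) = 0.1875 > 0, so the root lies in [-3, -2.75]
h(-2.875) = -0.3906 < 0, so the root lies in [-2.875, -2.75]

[-2.875, -2.75]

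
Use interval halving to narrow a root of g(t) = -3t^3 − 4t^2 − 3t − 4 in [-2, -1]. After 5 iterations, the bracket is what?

midpoint -1.5: g = 1.625 > 0 → [-1.5, -1]
midpoint -1.25: g = -0.640625 < 0 → [-1.5, -1.25]
midpoint -1.375: g = 0.361328 > 0 → [-1.375, -1.25]
midpoint -1.3125: g = -0.1702 < 0 → [-1.375, -1.3125]
midpoint -1.34375: g = 0.0877 > 0 → [-1.34375, -1.3125]

[-1.34375, -1.3125]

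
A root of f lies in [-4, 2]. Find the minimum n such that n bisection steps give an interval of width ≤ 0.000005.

21

Width after n steps is 6/2^n. Need 2^n ≥ 6/0.000005 = 1200000.
2^20 = 1048576 < 1200000 ≤ 2^21 = 2097152, so n = 21.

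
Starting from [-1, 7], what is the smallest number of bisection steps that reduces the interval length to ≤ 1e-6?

23

Width after n steps is 8/2^n. Need 2^n ≥ 8/1e-6 = 8000000.
2^22 = 4194304 < 8000000 ≤ 2^23 = 8388608, so n = 23.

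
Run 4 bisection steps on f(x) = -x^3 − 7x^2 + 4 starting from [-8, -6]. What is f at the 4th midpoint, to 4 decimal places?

-1.9082

f(-7) = 4 > 0, so the root lies in [-7, -6]
f(-6.5) = -17.125 < 0, so the root lies in [-7, -6.5]
f(-6.75) = -7.390625 < 0, so the root lies in [-7, -6.75]
f(-6.875) = -1.9082 < 0, so the root lies in [-7, -6.875]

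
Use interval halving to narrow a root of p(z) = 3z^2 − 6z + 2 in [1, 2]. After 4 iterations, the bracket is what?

[1.5625, 1.625]

p(1.5) = -0.25 < 0, so the root lies in [1.5, 2]
p(1.75) = 0.6875 > 0, so the root lies in [1.5, 1.75]
p(1.625) = 0.171875 > 0, so the root lies in [1.5, 1.625]
p(1.5625) = -0.0508 < 0, so the root lies in [1.5625, 1.625]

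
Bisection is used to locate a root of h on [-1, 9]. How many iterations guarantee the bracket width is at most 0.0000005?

Width after n steps is 10/2^n. Need 2^n ≥ 10/0.0000005 = 20000000.
2^24 = 16777216 < 20000000 ≤ 2^25 = 33554432, so n = 25.

25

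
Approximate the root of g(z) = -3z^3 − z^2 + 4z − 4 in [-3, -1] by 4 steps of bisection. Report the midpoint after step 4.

g(-2) = 8 > 0, so the root lies in [-2, -1]
g(-1.5) = -2.125 < 0, so the root lies in [-2, -1.5]
g(-1.75) = 2.015625 > 0, so the root lies in [-1.75, -1.5]
g(-1.625) = -0.2676 < 0, so the root lies in [-1.75, -1.625]

-1.625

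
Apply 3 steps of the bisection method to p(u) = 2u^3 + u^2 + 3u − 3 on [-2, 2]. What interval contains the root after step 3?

midpoint 0: p = -3 < 0 → [0, 2]
midpoint 1: p = 3 > 0 → [0, 1]
midpoint 0.5: p = -1 < 0 → [0.5, 1]

[0.5, 1]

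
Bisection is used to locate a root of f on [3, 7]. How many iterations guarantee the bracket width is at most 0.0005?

13

Width after n steps is 4/2^n. Need 2^n ≥ 4/0.0005 = 8000.
2^12 = 4096 < 8000 ≤ 2^13 = 8192, so n = 13.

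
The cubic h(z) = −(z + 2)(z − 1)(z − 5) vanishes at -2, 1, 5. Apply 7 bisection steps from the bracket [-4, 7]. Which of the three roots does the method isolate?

5

z = 1.5 gives h = 6.125, positive; keep [1.5, 7]
z = 4.25 gives h = 15.234375, positive; keep [4.25, 7]
z = 5.625 gives h = -22.041016, negative; keep [4.25, 5.625]
z = 4.9375 gives h = 1.7073, positive; keep [4.9375, 5.625]
z = 5.28125 gives h = -8.7674, negative; keep [4.9375, 5.28125]
z = 5.109375 gives h = -3.1954, negative; keep [4.9375, 5.109375]
z = 5.0234375 gives h = -0.6623, negative; keep [4.9375, 5.0234375]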